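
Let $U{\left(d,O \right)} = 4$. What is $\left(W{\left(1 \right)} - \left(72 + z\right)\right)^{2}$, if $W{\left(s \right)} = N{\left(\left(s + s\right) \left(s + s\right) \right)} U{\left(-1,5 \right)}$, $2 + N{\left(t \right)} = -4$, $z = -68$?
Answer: $784$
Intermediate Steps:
$N{\left(t \right)} = -6$ ($N{\left(t \right)} = -2 - 4 = -6$)
$W{\left(s \right)} = -24$ ($W{\left(s \right)} = \left(-6\right) 4 = -24$)
$\left(W{\left(1 \right)} - \left(72 + z\right)\right)^{2} = \left(-24 - 4\right)^{2} = \left(-28\right)^{2} = 784$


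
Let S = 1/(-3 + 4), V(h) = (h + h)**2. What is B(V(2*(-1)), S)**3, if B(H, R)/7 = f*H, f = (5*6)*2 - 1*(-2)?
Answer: 334833680384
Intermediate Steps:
V(h) = 4*h**2 (V(h) = (2*h)**2 = 4*h**2)
S = 1 (S = 1/1 = 1)
f = 62 (f = 30*2 + 2 = 60 + 2 = 62)
B(H, R) = 434*H (B(H, R) = 7*(62*H) = 434*H)
B(V(2*(-1)), S)**3 = (434*(4*(2*(-1))**2))**3 = (434*(4*(-2)**2))**3 = (434*(4*4))**3 = (434*16)**3 = 6944**3 = 334833680384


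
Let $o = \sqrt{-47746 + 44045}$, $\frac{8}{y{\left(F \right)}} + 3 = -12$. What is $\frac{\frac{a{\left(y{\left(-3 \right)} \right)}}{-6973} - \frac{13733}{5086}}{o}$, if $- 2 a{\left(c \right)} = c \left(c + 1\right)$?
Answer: $\frac{21546189433 i \sqrt{3701}}{29532323987550} \approx 0.044385 i$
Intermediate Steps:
$y{\left(F \right)} = - \frac{8}{15}$ ($y{\left(F \right)} = \frac{8}{-3 - 12} = \frac{8}{-15} = 8 \left(- \frac{1}{15}\right) = - \frac{8}{15}$)
$a{\left(c \right)} = - \frac{c \left(1 + c\right)}{2}$ ($a{\left(c \right)} = - \frac{c \left(c + 1\right)}{2} = - \frac{c \left(1 + c\right)}{2}$)
$o = i \sqrt{3701}$ ($o = \sqrt{-3701} = i \sqrt{3701} \approx 60.836 i$)
$\frac{\frac{a{\left(y{\left(-3 \right)} \right)}}{-6973} - \frac{13733}{5086}}{o} = \frac{\frac{\left(- \frac{1}{2}\right) \left(- \frac{8}{15}\right) \left(1 - \frac{8}{15}\right)}{-6973} - \frac{13733}{5086}}{i \sqrt{3701}} = \left(\left(- \frac{1}{2}\right) \left(- \frac{8}{15}\right) \frac{7}{15} \left(- \frac{1}{6973}\right) - \frac{13733}{5086}\right) \left(- \frac{i \sqrt{3701}}{3701}\right) = \left(\frac{28}{225} \left(- \frac{1}{6973}\right) - \frac{13733}{5086}\right) \left(- \frac{i \sqrt{3701}}{3701}\right) = \left(- \frac{28}{1568925} - \frac{13733}{5086}\right) \left(- \frac{i \sqrt{3701}}{3701}\right) = - \frac{21546189433 \left(- \frac{i \sqrt{3701}}{3701}\right)}{7979552550} = \frac{21546189433 i \sqrt{3701}}{29532323987550}$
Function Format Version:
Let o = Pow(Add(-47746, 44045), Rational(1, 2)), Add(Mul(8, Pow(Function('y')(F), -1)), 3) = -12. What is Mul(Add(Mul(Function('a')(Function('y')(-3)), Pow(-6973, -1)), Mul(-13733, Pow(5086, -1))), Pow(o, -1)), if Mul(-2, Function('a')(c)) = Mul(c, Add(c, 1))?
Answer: Mul(Rational(21546189433, 29532323987550), I, Pow(3701, Rational(1, 2))) ≈ Mul(0.044385, I)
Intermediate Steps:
Function('y')(F) = Rational(-8, 15) (Function('y')(F) = Mul(8, Pow(Add(-3, -12), -1)) = Mul(8, Pow(-15, -1)) = Mul(8, Rational(-1, 15)) = Rational(-8, 15))
Function('a')(c) = Mul(Rational(-1, 2), c, Add(1, c)) (Function('a')(c) = Mul(Rational(-1, 2), Mul(c, Add(c, 1))) = Mul(Rational(-1, 2), Mul(c, Add(1, c))) = Mul(Rational(-1, 2), c, Add(1, c)))
o = Mul(I, Pow(3701, Rational(1, 2))) (o = Pow(-3701, Rational(1, 2)) = Mul(I, Pow(3701, Rational(1, 2))) ≈ Mul(60.836, I))
Mul(Add(Mul(Function('a')(Function('y')(-3)), Pow(-6973, -1)), Mul(-13733, Pow(5086, -1))), Pow(o, -1)) = Mul(Add(Mul(Mul(Rational(-1, 2), Rational(-8, 15), Add(1, Rational(-8, 15))), Pow(-6973, -1)), Mul(-13733, Pow(5086, -1))), Pow(Mul(I, Pow(3701, Rational(1, 2))), -1)) = Mul(Add(Mul(Mul(Rational(-1, 2), Rational(-8, 15), Rational(7, 15)), Rational(-1, 6973)), Mul(-13733, Rational(1, 5086))), Mul(Rational(-1, 3701), I, Pow(3701, Rational(1, 2)))) = Mul(Add(Mul(Rational(28, 225), Rational(-1, 6973)), Rational(-13733, 5086)), Mul(Rational(-1, 3701), I, Pow(3701, Rational(1, 2)))) = Mul(Add(Rational(-28, 1568925), Rational(-13733, 5086)), Mul(Rational(-1, 3701), I, Pow(3701, Rational(1, 2)))) = Mul(Rational(-21546189433, 7979552550), Mul(Rational(-1, 3701), I, Pow(3701, Rational(1, 2)))) = Mul(Rational(21546189433, 29532323987550), I, Pow(3701, Rational(1, 2)))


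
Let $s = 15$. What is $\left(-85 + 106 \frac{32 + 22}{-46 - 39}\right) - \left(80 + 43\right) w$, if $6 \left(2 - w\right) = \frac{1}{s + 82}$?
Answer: $- \frac{6565161}{16490} \approx -398.13$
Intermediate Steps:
$w = \frac{1163}{582}$ ($w = 2 - \frac{1}{6 \left(15 + 82\right)} = 2 - \frac{1}{6 \cdot 97} = 2 - \frac{1}{582} = \frac{1163}{582} \approx 1.9983$)
$\left(-85 + 106 \frac{32 + 22}{-46 - 39}\right) - \left(80 + 43\right) w = \left(-85 + 106 \frac{32 + 22}{-46 - 39}\right) - \left(80 + 43\right) \frac{1163}{582} = \left(-85 + 106 \frac{54}{-85}\right) - 123 \cdot \frac{1163}{582} = \left(-85 + 106 \cdot 54 \left(- \frac{1}{85}\right)\right) - \frac{47683}{194} = \left(-85 + 106 \left(- \frac{54}{85}\right)\right) - \frac{47683}{194} = \left(-85 - \frac{5724}{85}\right) - \frac{47683}{194} = - \frac{12949}{85} - \frac{47683}{194} = - \frac{6565161}{16490}$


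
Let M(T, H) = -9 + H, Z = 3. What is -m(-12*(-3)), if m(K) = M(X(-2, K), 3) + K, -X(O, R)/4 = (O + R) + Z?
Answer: -30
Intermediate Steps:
X(O, R) = -12 - 4*O - 4*R (X(O, R) = -4*((O + R) + 3) = -4*(3 + O + R) = -12 - 4*O - 4*R)
m(K) = -6 + K (m(K) = (-9 + 3) + K = -6 + K)
-m(-12*(-3)) = -(-6 - 12*(-3)) = -(-6 + 36) = -1*30 = -30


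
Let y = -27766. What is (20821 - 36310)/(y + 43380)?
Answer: -15489/15614 ≈ -0.99199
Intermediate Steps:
(20821 - 36310)/(y + 43380) = (20821 - 36310)/(-27766 + 43380) = -15489/15614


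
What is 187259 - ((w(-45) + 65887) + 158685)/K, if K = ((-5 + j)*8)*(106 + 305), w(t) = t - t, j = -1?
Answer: 923617531/4932 ≈ 1.8727e+5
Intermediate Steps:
w(t) = 0
K = -19728 (K = ((-5 - 1)*8)*(106 + 305) = -6*8*411 = -48*411 = -19728)
187259 - ((w(-45) + 65887) + 158685)/K = 187259 - ((0 + 65887) + 158685)/(-19728) = 187259 - (65887 + 158685)*(-1)/19728 = 187259 - 224572*(-1)/19728 = 187259 - 1*(-56143/4932) = 187259 + 56143/4932 = 923617531/4932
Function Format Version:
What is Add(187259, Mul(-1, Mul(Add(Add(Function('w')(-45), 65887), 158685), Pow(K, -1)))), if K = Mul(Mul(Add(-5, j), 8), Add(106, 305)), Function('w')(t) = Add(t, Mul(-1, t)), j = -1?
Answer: Rational(923617531, 4932) ≈ 1.8727e+5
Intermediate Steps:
Function('w')(t) = 0
K = -19728 (K = Mul(Mul(Add(-5, -1), 8), Add(106, 305)) = Mul(Mul(-6, 8), 411) = Mul(-48, 411) = -19728)
Add(187259, Mul(-1, Mul(Add(Add(Function('w')(-45), 65887), 158685), Pow(K, -1)))) = Add(187259, Mul(-1, Mul(Add(Add(0, 65887), 158685), Pow(-19728, -1)))) = Add(187259, Mul(-1, Mul(Add(65887, 158685), Rational(-1, 19728)))) = Add(187259, Mul(-1, Mul(224572, Rational(-1, 19728)))) = Add(187259, Mul(-1, Rational(-56143, 4932))) = Add(187259, Rational(56143, 4932)) = Rational(923617531, 4932)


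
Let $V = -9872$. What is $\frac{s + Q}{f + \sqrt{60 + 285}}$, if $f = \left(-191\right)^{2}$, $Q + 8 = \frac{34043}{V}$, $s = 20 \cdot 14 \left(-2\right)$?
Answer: $- \frac{205801688059}{13138279693952} + \frac{5641339 \sqrt{345}}{13138279693952} \approx -0.015656$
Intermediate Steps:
$s = -560$ ($s = 280 \left(-2\right) = -560$)
$Q = - \frac{113019}{9872}$ ($Q = -8 + \frac{34043}{-9872} = -8 + 34043 \left(- \frac{1}{9872}\right) = -8 - \frac{34043}{9872} = - \frac{113019}{9872} \approx -11.448$)
$f = 36481$
$\frac{s + Q}{f + \sqrt{60 + 285}} = \frac{-560 - \frac{113019}{9872}}{36481 + \sqrt{60 + 285}} = - \frac{5641339}{9872 \left(36481 + \sqrt{345}\right)}$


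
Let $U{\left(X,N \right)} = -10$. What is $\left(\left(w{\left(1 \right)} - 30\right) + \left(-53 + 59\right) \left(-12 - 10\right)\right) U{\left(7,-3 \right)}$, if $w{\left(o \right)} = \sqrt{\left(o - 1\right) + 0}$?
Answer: $1620$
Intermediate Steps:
$w{\left(o \right)} = \sqrt{-1 + o}$ ($w{\left(o \right)} = \sqrt{\left(-1 + o\right) + 0} = \sqrt{-1 + o}$)
$\left(\left(w{\left(1 \right)} - 30\right) + \left(-53 + 59\right) \left(-12 - 10\right)\right) U{\left(7,-3 \right)} = \left(\left(\sqrt{-1 + 1} - 30\right) + \left(-53 + 59\right) \left(-12 - 10\right)\right) \left(-10\right) = \left(\left(\sqrt{0} - 30\right) + 6 \left(-22\right)\right) \left(-10\right) = \left(\left(0 - 30\right) - 132\right) \left(-10\right) = \left(-30 - 132\right) \left(-10\right) = \left(-162\right) \left(-10\right) = 1620$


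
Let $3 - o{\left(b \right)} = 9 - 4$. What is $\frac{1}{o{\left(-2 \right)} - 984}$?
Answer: $- \frac{1}{986} \approx -0.0010142$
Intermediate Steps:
$o{\left(b \right)} = -2$ ($o{\left(b \right)} = 3 - \left(9 - 4\right) = 3 - 5 = -2$)
$\frac{1}{o{\left(-2 \right)} - 984} = \frac{1}{-2 - 984} = \frac{1}{-986} = - \frac{1}{986}$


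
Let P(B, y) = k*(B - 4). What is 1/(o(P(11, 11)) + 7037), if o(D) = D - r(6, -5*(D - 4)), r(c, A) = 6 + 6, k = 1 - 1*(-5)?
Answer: 1/7067 ≈ 0.00014150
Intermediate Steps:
k = 6 (k = 1 + 5 = 6)
r(c, A) = 12
P(B, y) = -24 + 6*B (P(B, y) = 6*(B - 4) = 6*(-4 + B) = -24 + 6*B)
o(D) = -12 + D (o(D) = D - 1*12 = D - 12 = -12 + D)
1/(o(P(11, 11)) + 7037) = 1/((-12 + (-24 + 6*11)) + 7037) = 1/((-12 + (-24 + 66)) + 7037) = 1/((-12 + 42) + 7037) = 1/(30 + 7037) = 1/7067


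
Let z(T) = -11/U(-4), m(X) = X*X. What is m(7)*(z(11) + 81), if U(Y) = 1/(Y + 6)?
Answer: 2891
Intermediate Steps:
U(Y) = 1/(6 + Y)
m(X) = X**2
z(T) = -22 (z(T) = -11/(1/(6 - 4)) = -11/(1/2) = -11/1/2 = -11*2 = -22)
m(7)*(z(11) + 81) = 7**2*(-22 + 81) = 49*59 = 2891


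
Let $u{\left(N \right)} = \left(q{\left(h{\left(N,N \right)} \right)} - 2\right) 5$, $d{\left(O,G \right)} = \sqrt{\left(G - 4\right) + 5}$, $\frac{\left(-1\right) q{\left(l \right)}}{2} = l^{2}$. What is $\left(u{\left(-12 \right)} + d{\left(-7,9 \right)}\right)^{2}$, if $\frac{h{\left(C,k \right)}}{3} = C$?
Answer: $\left(12970 - \sqrt{10}\right)^{2} \approx 1.6814 \cdot 10^{8}$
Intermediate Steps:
$h{\left(C,k \right)} = 3 C$
$q{\left(l \right)} = - 2 l^{2}$
$d{\left(O,G \right)} = \sqrt{1 + G}$ ($d{\left(O,G \right)} = \sqrt{\left(-4 + G\right) + 5} = \sqrt{1 + G}$)
$u{\left(N \right)} = -10 - 90 N^{2}$ ($u{\left(N \right)} = \left(- 2 \left(3 N\right)^{2} - 2\right) 5 = \left(- 2 \cdot 9 N^{2} - 2\right) 5 = \left(- 18 N^{2} - 2\right) 5 = \left(-2 - 18 N^{2}\right) 5 = -10 - 90 N^{2}$)
$\left(u{\left(-12 \right)} + d{\left(-7,9 \right)}\right)^{2} = \left(\left(-10 - 90 \left(-12\right)^{2}\right) + \sqrt{1 + 9}\right)^{2} = \left(\left(-10 - 12960\right) + \sqrt{10}\right)^{2} = \left(-12970 + \sqrt{10}\right)^{2}$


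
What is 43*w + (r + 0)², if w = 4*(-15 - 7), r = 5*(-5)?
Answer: -3159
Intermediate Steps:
r = -25
w = -88 (w = 4*(-22) = -88)
43*w + (r + 0)² = 43*(-88) + (-25 + 0)² = -3784 + (-25)² = -3784 + 625 = -3159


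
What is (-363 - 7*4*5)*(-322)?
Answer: 161966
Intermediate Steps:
(-363 - 7*4*5)*(-322) = (-363 - 28*5)*(-322) = (-363 - 140)*(-322) = -503*(-322) = 161966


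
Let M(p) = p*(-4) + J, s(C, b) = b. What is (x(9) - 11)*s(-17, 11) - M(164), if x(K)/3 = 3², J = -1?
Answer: 833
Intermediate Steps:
x(K) = 27 (x(K) = 3*3² = 3*9 = 27)
M(p) = -1 - 4*p (M(p) = p*(-4) - 1 = -4*p - 1 = -1 - 4*p)
(x(9) - 11)*s(-17, 11) - M(164) = (27 - 11)*11 - (-1 - 4*164) = 16*11 - (-1 - 656) = 176 - 1*(-657) = 176 + 657 = 833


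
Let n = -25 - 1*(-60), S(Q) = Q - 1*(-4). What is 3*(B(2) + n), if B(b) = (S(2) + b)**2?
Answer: 297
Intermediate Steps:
S(Q) = 4 + Q (S(Q) = Q + 4 = 4 + Q)
n = 35 (n = -25 + 60 = 35)
B(b) = (6 + b)**2 (B(b) = ((4 + 2) + b)**2 = (6 + b)**2)
3*(B(2) + n) = 3*((6 + 2)**2 + 35) = 3*(8**2 + 35) = 3*(64 + 35) = 3*99 = 297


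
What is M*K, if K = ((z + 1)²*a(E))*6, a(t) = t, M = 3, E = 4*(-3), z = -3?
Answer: -864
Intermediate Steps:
E = -12
K = -288 (K = ((-3 + 1)²*(-12))*6 = ((-2)²*(-12))*6 = (4*(-12))*6 = -48*6 = -288)
M*K = 3*(-288) = -864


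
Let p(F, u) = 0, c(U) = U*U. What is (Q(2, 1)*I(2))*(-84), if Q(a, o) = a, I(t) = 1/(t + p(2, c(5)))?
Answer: -84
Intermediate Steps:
c(U) = U²
I(t) = 1/t (I(t) = 1/(t + 0) = 1/t)
(Q(2, 1)*I(2))*(-84) = (2/2)*(-84) = (2*(½))*(-84) = 1*(-84) = -84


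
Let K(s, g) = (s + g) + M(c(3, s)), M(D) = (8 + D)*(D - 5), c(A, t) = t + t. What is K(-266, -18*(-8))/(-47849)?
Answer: -281266/47849 ≈ -5.8782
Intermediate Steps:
c(A, t) = 2*t
M(D) = (-5 + D)*(8 + D) (M(D) = (8 + D)*(-5 + D) = (-5 + D)*(8 + D))
K(s, g) = -40 + g + 4*s² + 7*s (K(s, g) = (s + g) + (-40 + (2*s)² + 3*(2*s)) = (g + s) + (-40 + 4*s² + 6*s) = -40 + g + 4*s² + 7*s)
K(-266, -18*(-8))/(-47849) = (-40 - 18*(-8) + 4*(-266)² + 7*(-266))/(-47849) = (-40 + 144 + 4*70756 - 1862)*(-1/47849) = (-40 + 144 + 283024 - 1862)*(-1/47849) = 281266*(-1/47849) = -281266/47849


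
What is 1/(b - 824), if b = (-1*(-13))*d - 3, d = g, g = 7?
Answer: -1/736 ≈ -0.0013587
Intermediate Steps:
d = 7
b = 88 (b = -1*(-13)*7 - 3 = 13*7 - 3 = 91 - 3 = 88)
1/(b - 824) = 1/(88 - 824) = 1/(-736) = -1/736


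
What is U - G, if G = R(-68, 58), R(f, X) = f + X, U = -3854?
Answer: -3844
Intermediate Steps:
R(f, X) = X + f
G = -10 (G = 58 - 68 = -10)
U - G = -3854 - 1*(-10) = -3854 + 10 = -3844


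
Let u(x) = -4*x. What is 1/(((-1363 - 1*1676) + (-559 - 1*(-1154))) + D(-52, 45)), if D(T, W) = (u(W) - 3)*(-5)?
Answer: -1/1529 ≈ -0.00065402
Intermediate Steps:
D(T, W) = 15 + 20*W (D(T, W) = (-4*W - 3)*(-5) = (-3 - 4*W)*(-5) = 15 + 20*W)
1/(((-1363 - 1*1676) + (-559 - 1*(-1154))) + D(-52, 45)) = 1/(((-1363 - 1*1676) + (-559 - 1*(-1154))) + (15 + 20*45)) = 1/(((-1363 - 1676) + (-559 + 1154)) + (15 + 900)) = 1/((-3039 + 595) + 915) = 1/(-2444 + 915) = 1/(-1529) = -1/1529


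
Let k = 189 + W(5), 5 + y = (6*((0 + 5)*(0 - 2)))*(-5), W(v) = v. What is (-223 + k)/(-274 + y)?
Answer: -29/21 ≈ -1.3810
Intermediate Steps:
y = 295 (y = -5 + (6*((0 + 5)*(0 - 2)))*(-5) = -5 + (6*(5*(-2)))*(-5) = -5 + (6*(-10))*(-5) = -5 - 60*(-5) = -5 + 300 = 295)
k = 194 (k = 189 + 5 = 194)
(-223 + k)/(-274 + y) = (-223 + 194)/(-274 + 295) = -29/21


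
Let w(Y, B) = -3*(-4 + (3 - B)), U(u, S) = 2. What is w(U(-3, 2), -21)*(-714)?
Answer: 42840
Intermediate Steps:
w(Y, B) = 3 + 3*B (w(Y, B) = -3*(-1 - B) = 3 + 3*B)
w(U(-3, 2), -21)*(-714) = (3 + 3*(-21))*(-714) = (3 - 63)*(-714) = -60*(-714) = 42840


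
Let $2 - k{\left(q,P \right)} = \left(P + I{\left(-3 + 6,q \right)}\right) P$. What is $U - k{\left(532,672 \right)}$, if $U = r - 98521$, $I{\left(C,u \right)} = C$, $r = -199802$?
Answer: $155275$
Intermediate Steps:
$k{\left(q,P \right)} = 2 - P \left(3 + P\right)$ ($k{\left(q,P \right)} = 2 - \left(P + \left(-3 + 6\right)\right) P = 2 - \left(P + 3\right) P = 2 - \left(3 + P\right) P = 2 - P \left(3 + P\right)$)
$U = -298323$ ($U = -199802 - 98521 = -298323$)
$U - k{\left(532,672 \right)} = -298323 - \left(2 - 672^{2} - 2016\right) = -298323 - \left(2 - 451584 - 2016\right) = -298323 - -453598 = -298323 + 453598 = 155275$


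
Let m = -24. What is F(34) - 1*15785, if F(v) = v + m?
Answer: -15775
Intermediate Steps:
F(v) = -24 + v (F(v) = v - 24 = -24 + v)
F(34) - 1*15785 = (-24 + 34) - 1*15785 = 10 - 15785 = -15775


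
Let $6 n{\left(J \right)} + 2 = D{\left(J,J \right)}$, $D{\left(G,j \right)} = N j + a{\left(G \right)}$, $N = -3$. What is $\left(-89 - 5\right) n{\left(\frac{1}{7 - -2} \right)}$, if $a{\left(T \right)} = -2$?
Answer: $\frac{611}{9} \approx 67.889$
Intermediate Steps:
$D{\left(G,j \right)} = -2 - 3 j$ ($D{\left(G,j \right)} = - 3 j - 2 = -2 - 3 j$)
$n{\left(J \right)} = - \frac{2}{3} - \frac{J}{2}$ ($n{\left(J \right)} = - \frac{1}{3} + \frac{-2 - 3 J}{6} = - \frac{1}{3} - \left(\frac{1}{3} + \frac{J}{2}\right) = - \frac{2}{3} - \frac{J}{2}$)
$\left(-89 - 5\right) n{\left(\frac{1}{7 - -2} \right)} = \left(-89 - 5\right) \left(- \frac{2}{3} - \frac{1}{2 \left(7 - -2\right)}\right) = - 94 \left(- \frac{2}{3} - \frac{1}{2 \left(7 + 2\right)}\right) = - 94 \left(- \frac{2}{3} - \frac{1}{2 \cdot 9}\right) = - 94 \left(- \frac{2}{3} - \frac{1}{18}\right) = \left(-94\right) \left(- \frac{13}{18}\right) = \frac{611}{9}$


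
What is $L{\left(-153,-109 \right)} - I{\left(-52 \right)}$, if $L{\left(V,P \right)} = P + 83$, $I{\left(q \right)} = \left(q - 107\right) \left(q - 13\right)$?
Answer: $-10361$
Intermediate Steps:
$I{\left(q \right)} = \left(-107 + q\right) \left(-13 + q\right)$
$L{\left(V,P \right)} = 83 + P$
$L{\left(-153,-109 \right)} - I{\left(-52 \right)} = \left(83 - 109\right) - \left(1391 + \left(-52\right)^{2} - -6240\right) = -26 - \left(1391 + 2704 + 6240\right) = -26 - 10335 = -10361$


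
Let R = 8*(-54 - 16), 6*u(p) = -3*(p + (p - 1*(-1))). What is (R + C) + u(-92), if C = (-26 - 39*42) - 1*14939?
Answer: -34143/2 ≈ -17072.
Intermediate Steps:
u(p) = -½ - p (u(p) = (-3*(p + (p - 1*(-1))))/6 = (-3*(p + (p + 1)))/6 = (-3*(p + (1 + p)))/6 = (-3*(1 + 2*p))/6 = (-3 - 6*p)/6 = -½ - p)
R = -560 (R = 8*(-70) = -560)
C = -16603 (C = (-26 - 1638) - 14939 = -1664 - 14939 = -16603)
(R + C) + u(-92) = (-560 - 16603) + (-½ - 1*(-92)) = -17163 + (-½ + 92) = -17163 + 183/2 = -34143/2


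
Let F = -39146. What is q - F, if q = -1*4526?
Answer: 34620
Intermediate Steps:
q = -4526
q - F = -4526 - 1*(-39146) = -4526 + 39146 = 34620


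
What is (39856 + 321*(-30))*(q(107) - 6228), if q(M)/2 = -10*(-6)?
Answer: -184620408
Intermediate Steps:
q(M) = 120 (q(M) = 2*(-10*(-6)) = 2*60 = 120)
(39856 + 321*(-30))*(q(107) - 6228) = (39856 + 321*(-30))*(120 - 6228) = (39856 - 9630)*(-6108) = 30226*(-6108) = -184620408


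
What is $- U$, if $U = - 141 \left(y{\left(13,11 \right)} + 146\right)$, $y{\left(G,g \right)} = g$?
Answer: $22137$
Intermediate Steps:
$U = -22137$ ($U = - 141 \left(11 + 146\right) = \left(-141\right) 157 = -22137$)
$- U = \left(-1\right) \left(-22137\right) = 22137$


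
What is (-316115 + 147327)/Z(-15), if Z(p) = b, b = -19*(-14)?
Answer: -84394/133 ≈ -634.54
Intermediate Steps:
b = 266
Z(p) = 266
(-316115 + 147327)/Z(-15) = (-316115 + 147327)/266 = -168788*1/266 = -84394/133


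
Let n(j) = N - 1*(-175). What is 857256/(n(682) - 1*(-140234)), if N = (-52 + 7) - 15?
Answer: 285752/46783 ≈ 6.1080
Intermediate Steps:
N = -60 (N = -45 - 15 = -60)
n(j) = 115 (n(j) = -60 - 1*(-175) = -60 + 175 = 115)
857256/(n(682) - 1*(-140234)) = 857256/(115 - 1*(-140234)) = 857256/(115 + 140234) = 857256/140349 = 857256*(1/140349) = 285752/46783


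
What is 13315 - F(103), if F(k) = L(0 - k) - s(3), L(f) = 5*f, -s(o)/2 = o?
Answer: 13824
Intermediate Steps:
s(o) = -2*o
F(k) = 6 - 5*k (F(k) = 5*(0 - k) - (-2)*3 = 5*(-k) - 1*(-6) = -5*k + 6 = 6 - 5*k)
13315 - F(103) = 13315 - (6 - 5*103) = 13315 - (6 - 515) = 13315 - 1*(-509) = 13315 + 509 = 13824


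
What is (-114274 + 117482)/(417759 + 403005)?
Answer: 802/205191 ≈ 0.0039086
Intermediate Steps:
(-114274 + 117482)/(417759 + 403005) = 3208/820764 = 3208*(1/820764) = 802/205191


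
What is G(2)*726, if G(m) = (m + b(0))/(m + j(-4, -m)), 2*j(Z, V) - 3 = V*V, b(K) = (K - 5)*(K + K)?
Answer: 264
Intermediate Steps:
b(K) = 2*K*(-5 + K) (b(K) = (-5 + K)*(2*K) = 2*K*(-5 + K))
j(Z, V) = 3/2 + V**2/2 (j(Z, V) = 3/2 + (V*V)/2 = 3/2 + V**2/2)
G(m) = m/(3/2 + m + m**2/2) (G(m) = (m + 2*0*(-5 + 0))/(m + (3/2 + (-m)**2/2)) = (m + 2*0*(-5))/(m + (3/2 + m**2/2)) = (m + 0)/(3/2 + m + m**2/2) = m/(3/2 + m + m**2/2))
G(2)*726 = (2*2/(3 + 2**2 + 2*2))*726 = (2*2/(3 + 4 + 4))*726 = (2*2/11)*726 = (2*2*(1/11))*726 = (4/11)*726 = 264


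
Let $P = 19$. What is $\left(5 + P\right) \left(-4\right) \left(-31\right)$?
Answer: $2976$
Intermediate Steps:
$\left(5 + P\right) \left(-4\right) \left(-31\right) = \left(5 + 19\right) \left(-4\right) \left(-31\right) = 24 \left(-4\right) \left(-31\right) = \left(-96\right) \left(-31\right) = 2976$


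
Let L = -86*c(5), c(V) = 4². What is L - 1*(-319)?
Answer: -1057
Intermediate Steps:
c(V) = 16
L = -1376 (L = -86*16 = -1376)
L - 1*(-319) = -1376 - 1*(-319) = -1376 + 319 = -1057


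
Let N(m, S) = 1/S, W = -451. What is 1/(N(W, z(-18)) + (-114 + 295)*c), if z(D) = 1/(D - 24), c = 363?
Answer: 1/65661 ≈ 1.5230e-5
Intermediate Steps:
z(D) = 1/(-24 + D)
1/(N(W, z(-18)) + (-114 + 295)*c) = 1/(1/(1/(-24 - 18)) + (-114 + 295)*363) = 1/(1/(1/(-42)) + 181*363) = 1/(1/(-1/42) + 65703) = 1/(-42 + 65703) = 1/65661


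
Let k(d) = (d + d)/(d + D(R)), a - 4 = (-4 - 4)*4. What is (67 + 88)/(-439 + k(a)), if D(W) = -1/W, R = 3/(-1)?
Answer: -12865/36269 ≈ -0.35471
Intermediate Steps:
R = -3 (R = 3*(-1) = -3)
a = -28 (a = 4 + (-4 - 4)*4 = 4 - 8*4 = 4 - 32 = -28)
k(d) = 2*d/(1/3 + d) (k(d) = (d + d)/(d - 1/(-3)) = (2*d)/(d - 1*(-1/3)) = (2*d)/(d + 1/3) = (2*d)/(1/3 + d) = 2*d/(1/3 + d))
(67 + 88)/(-439 + k(a)) = (67 + 88)/(-439 + 6*(-28)/(1 + 3*(-28))) = 155/(-439 + 6*(-28)/(1 - 84)) = 155/(-439 + 6*(-28)/(-83)) = 155/(-439 + 6*(-28)*(-1/83)) = 155/(-439 + 168/83) = 155/(-36269/83) = 155*(-83/36269) = -12865/36269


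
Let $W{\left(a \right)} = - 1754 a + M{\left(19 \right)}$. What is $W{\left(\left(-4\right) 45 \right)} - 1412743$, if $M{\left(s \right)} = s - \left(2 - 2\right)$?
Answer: $-1097004$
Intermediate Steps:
$M{\left(s \right)} = s$ ($M{\left(s \right)} = s - 0 = s + 0 = s$)
$W{\left(a \right)} = 19 - 1754 a$ ($W{\left(a \right)} = - 1754 a + 19 = 19 - 1754 a$)
$W{\left(\left(-4\right) 45 \right)} - 1412743 = \left(19 - 1754 \left(\left(-4\right) 45\right)\right) - 1412743 = \left(19 - -315720\right) - 1412743 = \left(19 + 315720\right) - 1412743 = 315739 - 1412743 = -1097004$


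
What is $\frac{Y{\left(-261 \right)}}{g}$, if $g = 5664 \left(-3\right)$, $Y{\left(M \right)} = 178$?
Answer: $- \frac{89}{8496} \approx -0.010476$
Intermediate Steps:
$g = -16992$
$\frac{Y{\left(-261 \right)}}{g} = \frac{178}{-16992} = 178 \left(- \frac{1}{16992}\right) = - \frac{89}{8496}$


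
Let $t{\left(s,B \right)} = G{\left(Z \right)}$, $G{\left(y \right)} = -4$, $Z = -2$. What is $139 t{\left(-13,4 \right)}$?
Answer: $-556$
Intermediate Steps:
$t{\left(s,B \right)} = -4$
$139 t{\left(-13,4 \right)} = 139 \left(-4\right) = -556$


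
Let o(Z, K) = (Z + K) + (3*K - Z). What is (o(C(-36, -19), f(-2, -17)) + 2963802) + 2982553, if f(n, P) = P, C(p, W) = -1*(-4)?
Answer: 5946287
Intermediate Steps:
C(p, W) = 4
o(Z, K) = 4*K (o(Z, K) = (K + Z) + (-Z + 3*K) = 4*K)
(o(C(-36, -19), f(-2, -17)) + 2963802) + 2982553 = (4*(-17) + 2963802) + 2982553 = (-68 + 2963802) + 2982553 = 2963734 + 2982553 = 5946287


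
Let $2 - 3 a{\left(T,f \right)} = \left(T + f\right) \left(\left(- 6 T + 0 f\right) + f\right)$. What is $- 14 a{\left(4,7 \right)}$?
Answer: $-882$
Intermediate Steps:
$a{\left(T,f \right)} = \frac{2}{3} - \frac{\left(T + f\right) \left(f - 6 T\right)}{3}$ ($a{\left(T,f \right)} = \frac{2}{3} - \frac{\left(T + f\right) \left(\left(- 6 T + 0 f\right) + f\right)}{3} = \frac{2}{3} - \frac{\left(T + f\right) \left(\left(- 6 T + 0\right) + f\right)}{3} = \frac{2}{3} - \frac{\left(T + f\right) \left(- 6 T + f\right)}{3} = \frac{2}{3} - \frac{\left(T + f\right) \left(f - 6 T\right)}{3}$)
$- 14 a{\left(4,7 \right)} = - 14 \left(\frac{2}{3} + 2 \cdot 4^{2} - \frac{7^{2}}{3} + \frac{5}{3} \cdot 4 \cdot 7\right) = - 14 \left(\frac{2}{3} + 2 \cdot 16 - \frac{49}{3} + \frac{140}{3}\right) = - 14 \left(\frac{2}{3} + 32 - \frac{49}{3} + \frac{140}{3}\right) = \left(-14\right) 63 = -882$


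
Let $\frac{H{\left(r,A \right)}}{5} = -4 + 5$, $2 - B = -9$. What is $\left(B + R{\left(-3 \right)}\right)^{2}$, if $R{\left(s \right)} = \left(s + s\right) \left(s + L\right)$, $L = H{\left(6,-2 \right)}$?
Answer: $1$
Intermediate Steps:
$B = 11$ ($B = 2 - -9 = 2 + 9 = 11$)
$H{\left(r,A \right)} = 5$ ($H{\left(r,A \right)} = 5 \left(-4 + 5\right) = 5 \cdot 1 = 5$)
$L = 5$
$R{\left(s \right)} = 2 s \left(5 + s\right)$ ($R{\left(s \right)} = \left(s + s\right) \left(s + 5\right) = 2 s \left(5 + s\right)$)
$\left(B + R{\left(-3 \right)}\right)^{2} = \left(11 + 2 \left(-3\right) \left(5 - 3\right)\right)^{2} = \left(11 + 2 \left(-3\right) 2\right)^{2} = \left(11 - 12\right)^{2} = \left(-1\right)^{2} = 1$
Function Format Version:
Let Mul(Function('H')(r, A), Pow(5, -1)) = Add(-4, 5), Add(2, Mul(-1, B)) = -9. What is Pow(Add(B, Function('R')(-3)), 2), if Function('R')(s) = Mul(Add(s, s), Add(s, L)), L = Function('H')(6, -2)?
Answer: 1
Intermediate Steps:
B = 11 (B = Add(2, Mul(-1, -9)) = Add(2, 9) = 11)
Function('H')(r, A) = 5 (Function('H')(r, A) = Mul(5, Add(-4, 5)) = Mul(5, 1) = 5)
L = 5
Function('R')(s) = Mul(2, s, Add(5, s)) (Function('R')(s) = Mul(Add(s, s), Add(s, 5)) = Mul(Mul(2, s), Add(5, s)) = Mul(2, s, Add(5, s)))
Pow(Add(B, Function('R')(-3)), 2) = Pow(Add(11, Mul(2, -3, Add(5, -3))), 2) = Pow(Add(11, Mul(2, -3, 2)), 2) = Pow(Add(11, -12), 2) = Pow(-1, 2) = 1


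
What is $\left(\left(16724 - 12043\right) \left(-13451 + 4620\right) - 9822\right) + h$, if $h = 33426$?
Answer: $-41314307$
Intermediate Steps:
$\left(\left(16724 - 12043\right) \left(-13451 + 4620\right) - 9822\right) + h = \left(\left(16724 - 12043\right) \left(-13451 + 4620\right) - 9822\right) + 33426 = \left(4681 \left(-8831\right) - 9822\right) + 33426 = \left(-41337911 - 9822\right) + 33426 = -41347733 + 33426 = -41314307$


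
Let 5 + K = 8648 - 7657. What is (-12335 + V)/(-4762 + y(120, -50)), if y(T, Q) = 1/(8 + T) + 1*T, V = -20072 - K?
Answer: 4274304/594175 ≈ 7.1937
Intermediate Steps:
K = 986 (K = -5 + (8648 - 7657) = -5 + 991 = 986)
V = -21058 (V = -20072 - 1*986 = -20072 - 986 = -21058)
y(T, Q) = T + 1/(8 + T) (y(T, Q) = 1/(8 + T) + T = T + 1/(8 + T))
(-12335 + V)/(-4762 + y(120, -50)) = (-12335 - 21058)/(-4762 + (1 + 120² + 8*120)/(8 + 120)) = -33393/(-4762 + (1 + 14400 + 960)/128) = -33393/(-4762 + (1/128)*15361) = -33393/(-4762 + 15361/128) = -33393/(-594175/128) = -33393*(-128/594175) = 4274304/594175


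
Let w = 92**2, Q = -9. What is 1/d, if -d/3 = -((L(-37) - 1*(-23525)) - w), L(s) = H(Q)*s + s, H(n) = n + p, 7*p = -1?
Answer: 7/322608 ≈ 2.1698e-5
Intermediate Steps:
p = -1/7 (p = (1/7)*(-1) = -1/7 ≈ -0.14286)
w = 8464
H(n) = -1/7 + n (H(n) = n - 1/7 = -1/7 + n)
L(s) = -57*s/7 (L(s) = (-1/7 - 9)*s + s = -64*s/7 + s = -57*s/7)
d = 322608/7 (d = -(-3)*((-57/7*(-37) - 1*(-23525)) - 1*8464) = -(-3)*((2109/7 + 23525) - 8464) = -(-3)*(166784/7 - 8464) = -(-3)*107536/7 = -3*(-107536/7) = 322608/7 ≈ 46087.)
1/d = 1/(322608/7) = 7/322608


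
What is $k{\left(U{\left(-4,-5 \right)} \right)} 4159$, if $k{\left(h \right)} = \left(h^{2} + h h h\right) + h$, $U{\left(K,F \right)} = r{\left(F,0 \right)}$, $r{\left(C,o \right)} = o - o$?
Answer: $0$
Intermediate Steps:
$r{\left(C,o \right)} = 0$
$U{\left(K,F \right)} = 0$
$k{\left(h \right)} = h + h^{2} + h^{3}$ ($k{\left(h \right)} = \left(h^{2} + h^{2} h\right) + h = \left(h^{2} + h^{3}\right) + h = h + h^{2} + h^{3}$)
$k{\left(U{\left(-4,-5 \right)} \right)} 4159 = 0 \left(1 + 0 + 0^{2}\right) 4159 = 0 \left(1 + 0 + 0\right) 4159 = 0 \cdot 1 \cdot 4159 = 0 \cdot 4159 = 0$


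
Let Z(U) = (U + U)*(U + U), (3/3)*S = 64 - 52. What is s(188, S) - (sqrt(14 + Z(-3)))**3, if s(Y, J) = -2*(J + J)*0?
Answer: -250*sqrt(2) ≈ -353.55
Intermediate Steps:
S = 12 (S = 64 - 52 = 12)
s(Y, J) = 0 (s(Y, J) = -4*J*0 = 0)
Z(U) = 4*U**2 (Z(U) = (2*U)*(2*U) = 4*U**2)
s(188, S) - (sqrt(14 + Z(-3)))**3 = 0 - (sqrt(14 + 4*(-3)**2))**3 = 0 - (sqrt(14 + 4*9))**3 = 0 - (sqrt(14 + 36))**3 = 0 - (sqrt(50))**3 = 0 - (5*sqrt(2))**3 = 0 - 250*sqrt(2) = -250*sqrt(2)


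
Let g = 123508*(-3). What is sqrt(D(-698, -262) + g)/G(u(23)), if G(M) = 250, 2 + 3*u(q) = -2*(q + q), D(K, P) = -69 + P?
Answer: I*sqrt(370855)/250 ≈ 2.4359*I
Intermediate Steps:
u(q) = -2/3 - 4*q/3 (u(q) = -2/3 + (-2*(q + q))/3 = -2/3 + (-4*q)/3 = -2/3 - 4*q/3)
g = -370524
sqrt(D(-698, -262) + g)/G(u(23)) = sqrt((-69 - 262) - 370524)/250 = sqrt(-331 - 370524)*(1/250) = sqrt(-370855)*(1/250) = (I*sqrt(370855))*(1/250) = I*sqrt(370855)/250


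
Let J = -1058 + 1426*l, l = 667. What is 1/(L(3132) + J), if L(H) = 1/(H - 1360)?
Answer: 1772/1683548849 ≈ 1.0525e-6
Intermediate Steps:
L(H) = 1/(-1360 + H)
J = 950084 (J = -1058 + 1426*667 = -1058 + 951142 = 950084)
1/(L(3132) + J) = 1/(1/(-1360 + 3132) + 950084) = 1/(1/1772 + 950084) = 1/(1683548849/1772) = 1772/1683548849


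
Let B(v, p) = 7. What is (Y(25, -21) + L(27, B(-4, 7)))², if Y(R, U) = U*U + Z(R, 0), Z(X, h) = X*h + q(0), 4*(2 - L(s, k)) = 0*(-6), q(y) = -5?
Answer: 191844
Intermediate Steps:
L(s, k) = 2 (L(s, k) = 2 - 0*(-6) = 2 - ¼*0 = 2 + 0 = 2)
Z(X, h) = -5 + X*h (Z(X, h) = X*h - 5 = -5 + X*h)
Y(R, U) = -5 + U² (Y(R, U) = U*U + (-5 + R*0) = U² + (-5 + 0) = U² - 5 = -5 + U²)
(Y(25, -21) + L(27, B(-4, 7)))² = ((-5 + (-21)²) + 2)² = ((-5 + 441) + 2)² = (436 + 2)² = 438² = 191844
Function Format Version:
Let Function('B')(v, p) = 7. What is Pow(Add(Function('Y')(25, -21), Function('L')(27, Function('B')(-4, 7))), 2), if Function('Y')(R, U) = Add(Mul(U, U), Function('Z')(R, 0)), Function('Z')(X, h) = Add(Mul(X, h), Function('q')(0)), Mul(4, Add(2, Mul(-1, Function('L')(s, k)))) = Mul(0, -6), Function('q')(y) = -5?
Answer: 191844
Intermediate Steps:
Function('L')(s, k) = 2 (Function('L')(s, k) = Add(2, Mul(Rational(-1, 4), Mul(0, -6))) = Add(2, Mul(Rational(-1, 4), 0)) = Add(2, 0) = 2)
Function('Z')(X, h) = Add(-5, Mul(X, h)) (Function('Z')(X, h) = Add(Mul(X, h), -5) = Add(-5, Mul(X, h)))
Function('Y')(R, U) = Add(-5, Pow(U, 2)) (Function('Y')(R, U) = Add(Mul(U, U), Add(-5, Mul(R, 0))) = Add(Pow(U, 2), Add(-5, 0)) = Add(Pow(U, 2), -5) = Add(-5, Pow(U, 2)))
Pow(Add(Function('Y')(25, -21), Function('L')(27, Function('B')(-4, 7))), 2) = Pow(Add(Add(-5, Pow(-21, 2)), 2), 2) = Pow(Add(Add(-5, 441), 2), 2) = Pow(Add(436, 2), 2) = Pow(438, 2) = 191844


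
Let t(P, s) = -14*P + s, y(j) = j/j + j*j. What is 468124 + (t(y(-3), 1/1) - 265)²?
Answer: 631340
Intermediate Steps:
y(j) = 1 + j²
t(P, s) = s - 14*P
468124 + (t(y(-3), 1/1) - 265)² = 468124 + ((1/1 - 14*(1 + (-3)²)) - 265)² = 468124 + ((1 - 14*(1 + 9)) - 265)² = 468124 + ((1 - 14*10) - 265)² = 468124 + ((1 - 140) - 265)² = 468124 + (-139 - 265)² = 468124 + (-404)² = 468124 + 163216 = 631340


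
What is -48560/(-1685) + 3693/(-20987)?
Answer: 202581203/7072619 ≈ 28.643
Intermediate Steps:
-48560/(-1685) + 3693/(-20987) = -48560*(-1/1685) + 3693*(-1/20987) = 9712/337 - 3693/20987 = 202581203/7072619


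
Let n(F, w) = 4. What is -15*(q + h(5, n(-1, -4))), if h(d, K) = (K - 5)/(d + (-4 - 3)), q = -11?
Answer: 315/2 ≈ 157.50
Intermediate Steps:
h(d, K) = (-5 + K)/(-7 + d) (h(d, K) = (-5 + K)/(d - 7) = (-5 + K)/(-7 + d))
-15*(q + h(5, n(-1, -4))) = -15*(-11 + (-5 + 4)/(-7 + 5)) = -15*(-11 - 1/(-2)) = -15*(-11 - 1/2*(-1)) = -15*(-11 + 1/2) = -15*(-21/2) = 315/2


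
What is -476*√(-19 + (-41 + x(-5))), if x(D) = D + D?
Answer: -476*I*√70 ≈ -3982.5*I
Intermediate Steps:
x(D) = 2*D
-476*√(-19 + (-41 + x(-5))) = -476*√(-19 + (-41 + 2*(-5))) = -476*√(-19 + (-41 - 10)) = -476*√(-19 - 51) = -476*I*√70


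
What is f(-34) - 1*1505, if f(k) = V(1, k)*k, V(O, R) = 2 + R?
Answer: -417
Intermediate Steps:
f(k) = k*(2 + k) (f(k) = (2 + k)*k = k*(2 + k))
f(-34) - 1*1505 = -34*(2 - 34) - 1*1505 = -34*(-32) - 1505 = 1088 - 1505 = -417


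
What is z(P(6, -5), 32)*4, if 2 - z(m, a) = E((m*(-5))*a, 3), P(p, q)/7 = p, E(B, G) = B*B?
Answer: -180633592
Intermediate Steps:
E(B, G) = B²
P(p, q) = 7*p
z(m, a) = 2 - 25*a²*m² (z(m, a) = 2 - ((m*(-5))*a)² = 2 - ((-5*m)*a)² = 2 - (-5*a*m)² = 2 - 25*a²*m²)
z(P(6, -5), 32)*4 = (2 - 25*32²*(7*6)²)*4 = (2 - 25*1024*42²)*4 = (2 - 25*1024*1764)*4 = (2 - 45158400)*4 = -45158398*4 = -180633592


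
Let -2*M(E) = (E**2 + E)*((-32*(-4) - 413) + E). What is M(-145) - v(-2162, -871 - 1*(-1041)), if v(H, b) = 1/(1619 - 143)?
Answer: 6626059199/1476 ≈ 4.4892e+6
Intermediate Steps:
v(H, b) = 1/1476
M(E) = -(-285 + E)*(E + E**2)/2 (M(E) = -(E**2 + E)*((-32*(-4) - 413) + E)/2 = -(E + E**2)*((128 - 413) + E)/2 = -(E + E**2)*(-285 + E)/2 = -(-285 + E)*(E + E**2)/2)
M(-145) - v(-2162, -871 - 1*(-1041)) = (1/2)*(-145)*(285 - 1*(-145)**2 + 284*(-145)) - 1*1/1476 = (1/2)*(-145)*(285 - 1*21025 - 41180) - 1/1476 = (1/2)*(-145)*(285 - 21025 - 41180) - 1/1476 = (1/2)*(-145)*(-61920) - 1/1476 = 4489200 - 1/1476 = 6626059199/1476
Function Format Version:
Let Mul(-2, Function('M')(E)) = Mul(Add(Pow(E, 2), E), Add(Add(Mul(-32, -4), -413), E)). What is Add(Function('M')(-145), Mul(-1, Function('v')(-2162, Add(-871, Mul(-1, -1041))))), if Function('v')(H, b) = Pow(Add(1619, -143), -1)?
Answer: Rational(6626059199, 1476) ≈ 4.4892e+6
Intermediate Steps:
Function('v')(H, b) = Rational(1, 1476) (Function('v')(H, b) = Pow(1476, -1) = Rational(1, 1476))
Function('M')(E) = Mul(Rational(-1, 2), Add(-285, E), Add(E, Pow(E, 2))) (Function('M')(E) = Mul(Rational(-1, 2), Mul(Add(Pow(E, 2), E), Add(Add(Mul(-32, -4), -413), E))) = Mul(Rational(-1, 2), Mul(Add(E, Pow(E, 2)), Add(Add(128, -413), E))) = Mul(Rational(-1, 2), Mul(Add(E, Pow(E, 2)), Add(-285, E))) = Mul(Rational(-1, 2), Mul(Add(-285, E), Add(E, Pow(E, 2)))) = Mul(Rational(-1, 2), Add(-285, E), Add(E, Pow(E, 2))))
Add(Function('M')(-145), Mul(-1, Function('v')(-2162, Add(-871, Mul(-1, -1041))))) = Add(Mul(Rational(1, 2), -145, Add(285, Mul(-1, Pow(-145, 2)), Mul(284, -145))), Mul(-1, Rational(1, 1476))) = Add(Mul(Rational(1, 2), -145, Add(285, Mul(-1, 21025), -41180)), Rational(-1, 1476)) = Add(Mul(Rational(1, 2), -145, Add(285, -21025, -41180)), Rational(-1, 1476)) = Add(Mul(Rational(1, 2), -145, -61920), Rational(-1, 1476)) = Add(4489200, Rational(-1, 1476)) = Rational(6626059199, 1476)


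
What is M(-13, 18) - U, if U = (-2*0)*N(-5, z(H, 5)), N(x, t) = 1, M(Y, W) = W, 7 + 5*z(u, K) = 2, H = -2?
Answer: 18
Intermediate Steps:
z(u, K) = -1 (z(u, K) = -7/5 + (1/5)*2 = -7/5 + 2/5 = -1)
U = 0 (U = -2*0*1 = 0*1 = 0)
M(-13, 18) - U = 18 - 1*0 = 18 + 0 = 18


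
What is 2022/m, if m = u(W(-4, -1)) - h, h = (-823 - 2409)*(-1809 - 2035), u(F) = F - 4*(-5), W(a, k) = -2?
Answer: -1011/6211895 ≈ -0.00016275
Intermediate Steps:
u(F) = 20 + F (u(F) = F + 20 = 20 + F)
h = 12423808 (h = -3232*(-3844) = 12423808)
m = -12423790 (m = (20 - 2) - 1*12423808 = 18 - 12423808 = -12423790)
2022/m = 2022/(-12423790) = 2022*(-1/12423790) = -1011/6211895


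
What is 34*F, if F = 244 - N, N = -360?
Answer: 20536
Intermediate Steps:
F = 604 (F = 244 - 1*(-360) = 244 + 360 = 604)
34*F = 34*604 = 20536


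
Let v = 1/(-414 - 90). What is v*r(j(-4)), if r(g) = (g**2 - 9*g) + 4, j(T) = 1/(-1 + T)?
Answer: -73/6300 ≈ -0.011587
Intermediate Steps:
r(g) = 4 + g**2 - 9*g
v = -1/504 (v = 1/(-504) = -1/504 ≈ -0.0019841)
v*r(j(-4)) = -(4 + (1/(-1 - 4))**2 - 9/(-1 - 4))/504 = -(4 + (1/(-5))**2 - 9/(-5))/504 = -(4 + (-1/5)**2 - 9*(-1/5))/504 = -(4 + 1/25 + 9/5)/504 = -1/504*146/25 = -73/6300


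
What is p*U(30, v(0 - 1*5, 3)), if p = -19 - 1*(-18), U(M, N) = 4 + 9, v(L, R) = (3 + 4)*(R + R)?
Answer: -13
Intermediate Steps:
v(L, R) = 14*R (v(L, R) = 7*(2*R) = 14*R)
U(M, N) = 13
p = -1 (p = -19 + 18 = -1)
p*U(30, v(0 - 1*5, 3)) = -1*13 = -13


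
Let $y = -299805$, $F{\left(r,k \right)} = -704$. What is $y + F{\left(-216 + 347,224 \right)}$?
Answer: $-300509$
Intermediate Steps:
$y + F{\left(-216 + 347,224 \right)} = -299805 - 704 = -300509$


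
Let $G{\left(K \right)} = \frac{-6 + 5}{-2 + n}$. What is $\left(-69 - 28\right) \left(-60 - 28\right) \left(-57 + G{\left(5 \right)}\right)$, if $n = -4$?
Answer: $- \frac{1455388}{3} \approx -4.8513 \cdot 10^{5}$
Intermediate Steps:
$G{\left(K \right)} = \frac{1}{6}$ ($G{\left(K \right)} = \frac{-6 + 5}{-2 - 4} = - \frac{1}{-6} = \left(-1\right) \left(- \frac{1}{6}\right) = \frac{1}{6}$)
$\left(-69 - 28\right) \left(-60 - 28\right) \left(-57 + G{\left(5 \right)}\right) = \left(-69 - 28\right) \left(-60 - 28\right) \left(-57 + \frac{1}{6}\right) = \left(-97\right) \left(-88\right) \left(- \frac{341}{6}\right) = 8536 \left(- \frac{341}{6}\right) = - \frac{1455388}{3}$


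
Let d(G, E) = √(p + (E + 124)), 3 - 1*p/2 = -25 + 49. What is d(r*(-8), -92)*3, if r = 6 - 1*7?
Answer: 3*I*√10 ≈ 9.4868*I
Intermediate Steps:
p = -42 (p = 6 - 2*(-25 + 49) = 6 - 2*24 = 6 - 48 = -42)
r = -1 (r = 6 - 7 = -1)
d(G, E) = √(82 + E) (d(G, E) = √(-42 + (E + 124)) = √(-42 + (124 + E)) = √(82 + E))
d(r*(-8), -92)*3 = √(82 - 92)*3 = √(-10)*3 = (I*√10)*3 = 3*I*√10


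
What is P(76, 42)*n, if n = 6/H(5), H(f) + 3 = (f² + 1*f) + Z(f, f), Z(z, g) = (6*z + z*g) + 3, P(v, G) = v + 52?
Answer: 768/85 ≈ 9.0353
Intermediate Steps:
P(v, G) = 52 + v
Z(z, g) = 3 + 6*z + g*z (Z(z, g) = (6*z + g*z) + 3 = 3 + 6*z + g*z)
H(f) = 2*f² + 7*f (H(f) = -3 + ((f² + 1*f) + (3 + 6*f + f*f)) = -3 + ((f² + f) + (3 + 6*f + f²)) = -3 + ((f + f²) + (3 + f² + 6*f)) = -3 + (3 + 2*f² + 7*f) = 2*f² + 7*f)
n = 6/85 (n = 6/((5*(7 + 2*5))) = 6/((5*(7 + 10))) = 6/((5*17)) = 6/85 ≈ 0.070588)
P(76, 42)*n = (52 + 76)*(6/85) = 128*(6/85) = 768/85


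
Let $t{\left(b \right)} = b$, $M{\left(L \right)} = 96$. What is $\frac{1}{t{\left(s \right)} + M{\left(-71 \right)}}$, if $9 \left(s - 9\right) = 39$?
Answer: $\frac{3}{328} \approx 0.0091463$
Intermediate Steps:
$s = \frac{40}{3}$ ($s = 9 + \frac{1}{9} \cdot 39 = 9 + \frac{13}{3} = \frac{40}{3} \approx 13.333$)
$\frac{1}{t{\left(s \right)} + M{\left(-71 \right)}} = \frac{1}{\frac{40}{3} + 96} = \frac{1}{\frac{328}{3}} = \frac{3}{328}$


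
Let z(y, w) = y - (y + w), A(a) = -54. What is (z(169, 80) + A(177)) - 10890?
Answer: -11024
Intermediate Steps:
z(y, w) = -w (z(y, w) = y - (w + y) = y + (-w - y) = -w)
(z(169, 80) + A(177)) - 10890 = (-1*80 - 54) - 10890 = (-80 - 54) - 10890 = -134 - 10890 = -11024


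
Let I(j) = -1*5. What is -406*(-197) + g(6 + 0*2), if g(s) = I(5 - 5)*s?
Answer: 79952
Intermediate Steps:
I(j) = -5
g(s) = -5*s
-406*(-197) + g(6 + 0*2) = -406*(-197) - 5*(6 + 0*2) = 79982 - 5*(6 + 0) = 79982 - 5*6 = 79982 - 30 = 79952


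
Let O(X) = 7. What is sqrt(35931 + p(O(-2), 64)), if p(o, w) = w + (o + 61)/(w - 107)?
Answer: sqrt(66551831)/43 ≈ 189.72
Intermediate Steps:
p(o, w) = w + (61 + o)/(-107 + w)
sqrt(35931 + p(O(-2), 64)) = sqrt(35931 + (61 + 7 + 64**2 - 107*64)/(-107 + 64)) = sqrt(35931 + (61 + 7 + 4096 - 6848)/(-43)) = sqrt(35931 - 1/43*(-2684)) = sqrt(35931 + 2684/43) = sqrt(1547717/43) = sqrt(66551831)/43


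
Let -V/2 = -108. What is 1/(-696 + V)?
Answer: -1/480 ≈ -0.0020833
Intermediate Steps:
V = 216 (V = -2*(-108) = 216)
1/(-696 + V) = 1/(-696 + 216) = 1/(-480) = -1/480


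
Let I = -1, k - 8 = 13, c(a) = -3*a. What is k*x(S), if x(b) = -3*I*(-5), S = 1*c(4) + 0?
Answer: -315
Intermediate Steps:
k = 21 (k = 8 + 13 = 21)
S = -12 (S = 1*(-3*4) + 0 = 1*(-12) + 0 = -12 + 0 = -12)
x(b) = -15 (x(b) = -3*(-1)*(-5) = 3*(-5) = -15)
k*x(S) = 21*(-15) = -315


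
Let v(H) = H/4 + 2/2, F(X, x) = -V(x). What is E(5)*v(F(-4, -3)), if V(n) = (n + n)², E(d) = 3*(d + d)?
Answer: -240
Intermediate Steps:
E(d) = 6*d (E(d) = 3*(2*d) = 6*d)
V(n) = 4*n² (V(n) = (2*n)² = 4*n²)
F(X, x) = -4*x²
v(H) = 1 + H/4 (v(H) = H*(¼) + 2*(½) = H/4 + 1 = 1 + H/4)
E(5)*v(F(-4, -3)) = (6*5)*(1 + (-4*(-3)²)/4) = 30*(1 + (-4*9)/4) = 30*(1 + (¼)*(-36)) = 30*(1 - 9) = 30*(-8) = -240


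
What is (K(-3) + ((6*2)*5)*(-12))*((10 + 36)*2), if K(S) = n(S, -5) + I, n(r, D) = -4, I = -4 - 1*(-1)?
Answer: -66884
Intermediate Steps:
I = -3 (I = -4 + 1 = -3)
K(S) = -7 (K(S) = -4 - 3 = -7)
(K(-3) + ((6*2)*5)*(-12))*((10 + 36)*2) = (-7 + ((6*2)*5)*(-12))*((10 + 36)*2) = (-7 + (12*5)*(-12))*(46*2) = (-7 + 60*(-12))*92 = (-7 - 720)*92 = -727*92 = -66884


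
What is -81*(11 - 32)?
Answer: 1701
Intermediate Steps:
-81*(11 - 32) = -81*(-21) = 1701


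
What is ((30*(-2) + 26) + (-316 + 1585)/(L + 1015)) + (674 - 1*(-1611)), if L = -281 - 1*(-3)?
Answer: 1660256/737 ≈ 2252.7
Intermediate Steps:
L = -278 (L = -281 + 3 = -278)
((30*(-2) + 26) + (-316 + 1585)/(L + 1015)) + (674 - 1*(-1611)) = ((30*(-2) + 26) + (-316 + 1585)/(-278 + 1015)) + (674 - 1*(-1611)) = ((-60 + 26) + 1269/737) + (674 + 1611) = (-34 + 1269*(1/737)) + 2285 = (-34 + 1269/737) + 2285 = -23789/737 + 2285 = 1660256/737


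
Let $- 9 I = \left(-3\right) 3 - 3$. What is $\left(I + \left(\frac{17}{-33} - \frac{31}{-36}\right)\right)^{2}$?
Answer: $\frac{442225}{156816} \approx 2.82$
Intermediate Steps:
$I = \frac{4}{3}$ ($I = - \frac{\left(-3\right) 3 - 3}{9} = - \frac{-9 - 3}{9} = \left(- \frac{1}{9}\right) \left(-12\right) = \frac{4}{3} \approx 1.3333$)
$\left(I + \left(\frac{17}{-33} - \frac{31}{-36}\right)\right)^{2} = \left(\frac{4}{3} + \left(\frac{17}{-33} - \frac{31}{-36}\right)\right)^{2} = \left(\frac{4}{3} + \left(17 \left(- \frac{1}{33}\right) - - \frac{31}{36}\right)\right)^{2} = \left(\frac{4}{3} + \left(- \frac{17}{33} + \frac{31}{36}\right)\right)^{2} = \left(\frac{4}{3} + \frac{137}{396}\right)^{2} = \left(\frac{665}{396}\right)^{2} = \frac{442225}{156816}$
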